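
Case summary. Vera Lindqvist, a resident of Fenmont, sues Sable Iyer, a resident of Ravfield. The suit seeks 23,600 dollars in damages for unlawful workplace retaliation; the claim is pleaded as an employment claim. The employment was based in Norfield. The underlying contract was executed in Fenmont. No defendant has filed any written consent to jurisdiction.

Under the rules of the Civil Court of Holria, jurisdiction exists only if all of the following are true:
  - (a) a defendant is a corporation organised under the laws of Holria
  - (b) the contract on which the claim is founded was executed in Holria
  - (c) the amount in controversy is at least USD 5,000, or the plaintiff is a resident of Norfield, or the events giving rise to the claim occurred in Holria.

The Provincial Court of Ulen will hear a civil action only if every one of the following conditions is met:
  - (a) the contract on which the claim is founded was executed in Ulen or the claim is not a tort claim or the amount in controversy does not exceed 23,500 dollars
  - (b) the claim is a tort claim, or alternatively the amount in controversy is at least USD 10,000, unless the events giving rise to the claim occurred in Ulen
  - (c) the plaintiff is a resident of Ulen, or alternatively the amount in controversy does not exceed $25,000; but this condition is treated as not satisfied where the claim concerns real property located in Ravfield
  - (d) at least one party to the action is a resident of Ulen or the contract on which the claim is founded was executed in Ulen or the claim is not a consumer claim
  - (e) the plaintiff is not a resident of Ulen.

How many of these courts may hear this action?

The Civil Court of Holria:
  (a) No defendant is a corporation. Not satisfied.
  (b) The contract was executed in Fenmont, not Holria. Fails.
  (c) The amount in controversy is $23,600, which meets the USD 5,000 floor, which satisfies one of the alternatives. Condition met.
  → The court lacks jurisdiction.
The Provincial Court of Ulen:
  (a) The claim is an employment claim, not a tort claim, so one alternative holds. Condition met.
  (b) The amount in controversy is $23,600, which meets the USD 10,000 floor, which satisfies one of the alternatives. Met.
  (c) The amount in controversy is USD 23,600, within the USD 25,000 ceiling, so one alternative holds. The carve-out does not apply: the claim does not concern real property. Met.
  (d) The claim is an employment claim, not a consumer claim, so this disjunct is met. Satisfied.
  (e) The plaintiff resides in Fenmont, which is not Ulen. Condition met.
  → Jurisdiction lies.
Courts with jurisdiction: the Provincial Court of Ulen — 1 in total.

1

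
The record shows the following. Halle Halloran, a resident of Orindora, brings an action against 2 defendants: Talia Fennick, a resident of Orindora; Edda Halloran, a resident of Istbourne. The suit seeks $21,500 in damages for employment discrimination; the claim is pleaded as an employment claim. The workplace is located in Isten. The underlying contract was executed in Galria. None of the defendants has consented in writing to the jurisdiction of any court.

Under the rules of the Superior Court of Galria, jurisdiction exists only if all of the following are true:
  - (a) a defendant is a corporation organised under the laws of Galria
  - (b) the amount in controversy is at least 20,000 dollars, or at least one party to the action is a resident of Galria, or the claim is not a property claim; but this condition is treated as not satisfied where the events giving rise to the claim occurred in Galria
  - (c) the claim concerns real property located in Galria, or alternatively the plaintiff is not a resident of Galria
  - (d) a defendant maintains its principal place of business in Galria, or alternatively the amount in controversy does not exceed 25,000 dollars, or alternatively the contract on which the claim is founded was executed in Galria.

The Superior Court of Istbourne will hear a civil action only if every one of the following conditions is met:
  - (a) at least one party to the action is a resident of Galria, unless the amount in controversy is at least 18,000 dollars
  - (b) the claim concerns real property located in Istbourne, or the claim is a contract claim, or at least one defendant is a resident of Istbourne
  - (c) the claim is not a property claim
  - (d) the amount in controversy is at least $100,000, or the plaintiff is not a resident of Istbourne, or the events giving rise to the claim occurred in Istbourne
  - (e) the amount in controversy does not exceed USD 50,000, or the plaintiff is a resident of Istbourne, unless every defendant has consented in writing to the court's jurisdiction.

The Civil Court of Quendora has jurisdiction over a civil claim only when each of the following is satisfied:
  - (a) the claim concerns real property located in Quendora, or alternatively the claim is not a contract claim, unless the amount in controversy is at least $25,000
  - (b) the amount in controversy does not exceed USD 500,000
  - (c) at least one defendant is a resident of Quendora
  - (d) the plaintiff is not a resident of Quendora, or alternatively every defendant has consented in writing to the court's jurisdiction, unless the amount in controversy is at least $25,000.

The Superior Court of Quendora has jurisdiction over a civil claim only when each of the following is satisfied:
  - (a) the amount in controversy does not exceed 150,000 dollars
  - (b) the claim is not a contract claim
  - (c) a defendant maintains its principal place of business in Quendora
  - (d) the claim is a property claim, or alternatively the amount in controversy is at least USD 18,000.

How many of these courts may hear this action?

1

The Superior Court of Galria:
  (a) No defendant is a corporation. Fails.
  (b) The amount in controversy is $21,500, which meets the 20,000 dollars floor, which satisfies one of the alternatives. And the carve-out is inapplicable — the operative events occurred in Isten, not Galria. Met.
  (c) The plaintiff resides in Orindora, which is not Galria, so this disjunct is met. Condition met.
  (d) The amount in controversy is 21,500 dollars, within the $25,000 ceiling, so this disjunct is met. Satisfied.
  → Not every requirement is met — no jurisdiction.
The Superior Court of Istbourne:
  (a) No party resides in Galria. The proviso rescues it, though: the amount in controversy is $21,500, which meets the $18,000 floor. Condition met.
  (b) Edda Halloran resides in Istbourne, so one alternative holds. Satisfied.
  (c) The claim is an employment claim, not a property claim. Met.
  (d) The plaintiff resides in Orindora, which is not Istbourne — that alternative is enough. Met.
  (e) The amount in controversy is USD 21,500, within the $50,000 ceiling, so this disjunct is met. Satisfied.
  → The court has jurisdiction.
The Civil Court of Quendora:
  (a) The claim is an employment claim, not a contract claim, so one alternative holds. Satisfied.
  (b) The amount in controversy is USD 21,500, within the $500,000 ceiling. Met.
  (c) No defendant resides in Quendora (they reside in Orindora, Istbourne). Fails.
  (d) The plaintiff resides in Orindora, which is not Quendora, so one alternative holds. Satisfied.
  → Not every requirement is met — no jurisdiction.
The Superior Court of Quendora:
  (a) The amount in controversy is 21,500 dollars, within the 150,000 dollars ceiling. Met.
  (b) The claim is an employment claim, not a contract claim. Condition met.
  (c) No defendant is a corporation. Not met.
  (d) The amount in controversy is 21,500 dollars, which meets the $18,000 floor, which satisfies one of the alternatives. Satisfied.
  → Not every requirement is met — no jurisdiction.
Courts with jurisdiction: the Superior Court of Istbourne — 1 in total.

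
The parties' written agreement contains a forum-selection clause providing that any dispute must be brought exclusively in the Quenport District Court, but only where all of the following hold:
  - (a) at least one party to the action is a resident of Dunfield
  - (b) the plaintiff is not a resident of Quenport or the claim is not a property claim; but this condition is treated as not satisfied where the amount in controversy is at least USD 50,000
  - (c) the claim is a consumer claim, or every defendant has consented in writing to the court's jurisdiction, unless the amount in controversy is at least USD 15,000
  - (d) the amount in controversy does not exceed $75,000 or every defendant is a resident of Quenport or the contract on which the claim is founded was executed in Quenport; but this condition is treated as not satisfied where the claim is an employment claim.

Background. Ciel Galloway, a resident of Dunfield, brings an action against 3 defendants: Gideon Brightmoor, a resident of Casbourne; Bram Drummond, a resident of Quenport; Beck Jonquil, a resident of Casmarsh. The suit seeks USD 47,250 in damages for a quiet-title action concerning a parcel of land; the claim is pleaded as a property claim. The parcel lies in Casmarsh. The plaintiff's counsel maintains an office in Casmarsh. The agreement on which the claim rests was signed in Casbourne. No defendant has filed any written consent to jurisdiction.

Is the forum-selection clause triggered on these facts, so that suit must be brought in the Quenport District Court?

The Quenport District Court:
  (a) Ciel Galloway resides in Dunfield. Condition met.
  (b) The plaintiff resides in Dunfield, which is not Quenport, so one alternative holds. The exception is not triggered, since the amount in controversy is 47,250 dollars, below the $50,000 floor. Condition met.
  (c) The claim is a property claim, not a consumer claim; no such written consent has been filed — every alternative fails. But the amount in controversy is USD 47,250, which meets the 15,000 dollars floor, and the 'unless' clause therefore excuses the requirement. Satisfied.
  (d) The amount in controversy is $47,250, within the $75,000 ceiling, so one alternative holds. And the carve-out is inapplicable — the claim is a property claim, not an employment claim. Condition met.
  → Forum clause is triggered.

Yes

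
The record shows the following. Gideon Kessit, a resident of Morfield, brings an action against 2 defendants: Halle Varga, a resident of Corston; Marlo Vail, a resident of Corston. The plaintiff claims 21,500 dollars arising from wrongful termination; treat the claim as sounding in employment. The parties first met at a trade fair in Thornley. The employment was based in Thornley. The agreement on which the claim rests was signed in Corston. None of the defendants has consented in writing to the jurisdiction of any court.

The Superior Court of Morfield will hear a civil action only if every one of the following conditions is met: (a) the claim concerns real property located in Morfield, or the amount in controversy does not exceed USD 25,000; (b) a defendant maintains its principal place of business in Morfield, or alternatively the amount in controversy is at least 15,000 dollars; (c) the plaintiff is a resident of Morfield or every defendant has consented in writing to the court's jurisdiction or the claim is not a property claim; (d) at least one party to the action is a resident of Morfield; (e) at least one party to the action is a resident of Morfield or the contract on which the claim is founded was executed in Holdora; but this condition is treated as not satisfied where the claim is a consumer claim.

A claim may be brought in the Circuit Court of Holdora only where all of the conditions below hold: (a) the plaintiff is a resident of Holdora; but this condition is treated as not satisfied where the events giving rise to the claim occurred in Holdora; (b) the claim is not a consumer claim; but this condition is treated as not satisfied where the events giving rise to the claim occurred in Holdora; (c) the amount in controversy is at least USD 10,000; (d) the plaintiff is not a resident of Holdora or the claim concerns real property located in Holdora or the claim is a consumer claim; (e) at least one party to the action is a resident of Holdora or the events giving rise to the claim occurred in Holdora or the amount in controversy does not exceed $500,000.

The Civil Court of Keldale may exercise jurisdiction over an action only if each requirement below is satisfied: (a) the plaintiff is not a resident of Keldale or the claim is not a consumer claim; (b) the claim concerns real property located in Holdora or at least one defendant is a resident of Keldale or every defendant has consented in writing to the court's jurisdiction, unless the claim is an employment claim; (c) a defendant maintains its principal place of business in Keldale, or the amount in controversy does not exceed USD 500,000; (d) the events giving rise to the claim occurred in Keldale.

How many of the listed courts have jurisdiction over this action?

1

The Superior Court of Morfield:
  (a) The amount in controversy is $21,500, within the USD 25,000 ceiling — that alternative is enough. Condition met.
  (b) The amount in controversy is USD 21,500, which meets the $15,000 floor, so this disjunct is met. Satisfied.
  (c) The plaintiff resides in Morfield, which satisfies one of the alternatives. Satisfied.
  (d) Gideon Kessit resides in Morfield. Condition met.
  (e) Gideon Kessit resides in Morfield — that alternative is enough. The carve-out does not apply: the claim is an employment claim, not a consumer claim. Satisfied.
  → Jurisdiction lies.
The Circuit Court of Holdora:
  (a) The plaintiff resides in Morfield, not Holdora. Not met.
  (b) The claim is an employment claim, not a consumer claim. The carve-out does not apply: the operative events occurred in Thornley, not Holdora. Satisfied.
  (c) The amount in controversy is $21,500, which meets the $10,000 floor. Met.
  (d) The plaintiff resides in Morfield, which is not Holdora, so this disjunct is met. Satisfied.
  (e) The amount in controversy is 21,500 dollars, within the USD 500,000 ceiling — that alternative is enough. Condition met.
  → No jurisdiction.
The Civil Court of Keldale:
  (a) The plaintiff resides in Morfield, which is not Keldale, so this disjunct is met. Met.
  (b) The claim does not concern real property; no defendant resides in Keldale (they reside in Corston, Corston); no such written consent has been filed — no alternative holds. But the claim is an employment claim, and the 'unless' clause therefore excuses the requirement. Met.
  (c) The amount in controversy is $21,500, within the USD 500,000 ceiling — that alternative is enough. Met.
  (d) The operative events occurred in Thornley, not Keldale. Not met.
  → Not every requirement is met — no jurisdiction.
Courts with jurisdiction: the Superior Court of Morfield — 1 in total.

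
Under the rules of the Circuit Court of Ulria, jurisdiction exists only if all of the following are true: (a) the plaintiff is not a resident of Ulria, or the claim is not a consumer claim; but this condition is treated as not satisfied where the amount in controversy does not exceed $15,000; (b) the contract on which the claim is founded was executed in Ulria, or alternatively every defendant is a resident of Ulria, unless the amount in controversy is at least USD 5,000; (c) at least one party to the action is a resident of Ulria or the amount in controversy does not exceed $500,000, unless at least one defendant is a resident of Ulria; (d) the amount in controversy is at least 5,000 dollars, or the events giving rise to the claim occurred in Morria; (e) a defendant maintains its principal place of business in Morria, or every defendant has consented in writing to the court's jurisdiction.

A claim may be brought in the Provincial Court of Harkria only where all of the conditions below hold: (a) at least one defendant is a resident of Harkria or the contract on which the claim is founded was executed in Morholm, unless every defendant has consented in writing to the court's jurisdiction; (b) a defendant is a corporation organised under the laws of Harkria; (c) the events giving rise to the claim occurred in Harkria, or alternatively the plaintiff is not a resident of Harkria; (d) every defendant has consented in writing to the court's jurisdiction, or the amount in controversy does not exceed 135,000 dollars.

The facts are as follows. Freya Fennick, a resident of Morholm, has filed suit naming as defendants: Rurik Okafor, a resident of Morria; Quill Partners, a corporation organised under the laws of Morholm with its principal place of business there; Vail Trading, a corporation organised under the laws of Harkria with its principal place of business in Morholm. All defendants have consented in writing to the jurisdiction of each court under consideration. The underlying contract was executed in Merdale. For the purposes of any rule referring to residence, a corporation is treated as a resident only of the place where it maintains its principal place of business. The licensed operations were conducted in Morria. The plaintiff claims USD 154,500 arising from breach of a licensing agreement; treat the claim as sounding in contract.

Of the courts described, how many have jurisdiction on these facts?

The Circuit Court of Ulria:
  (a) The plaintiff resides in Morholm, which is not Ulria, so this disjunct is met. And the carve-out is inapplicable — the amount in controversy is $154,500, above the 15,000 dollars ceiling. Met.
  (b) The contract was executed in Merdale, not Ulria; the defendants reside as follows — Rurik Okafor in Morria, Quill Partners in Morholm, Vail Trading in Morholm — not all in Ulria — every alternative fails. The proviso rescues it, though: the amount in controversy is 154,500 dollars, which meets the 5,000 dollars floor. Condition met.
  (c) The amount in controversy is 154,500 dollars, within the USD 500,000 ceiling — that alternative is enough. Satisfied.
  (d) The amount in controversy is 154,500 dollars, which meets the USD 5,000 floor, so one alternative holds. Met.
  (e) Every defendant has filed written consent — that alternative is enough. Satisfied.
  → The court has jurisdiction.
The Provincial Court of Harkria:
  (a) No defendant resides in Harkria (they reside in Morria, Morholm, Morholm); the contract was executed in Merdale, not Morholm — no alternative holds. However, every defendant has filed written consent, so the 'unless' proviso supplies this condition. Met.
  (b) Vail Trading is organised under the laws of Harkria. Satisfied.
  (c) The plaintiff resides in Morholm, which is not Harkria, so this disjunct is met. Met.
  (d) Every defendant has filed written consent, so one alternative holds. Condition met.
  → Every requirement is satisfied — jurisdiction.
Courts with jurisdiction: the Circuit Court of Ulria, the Provincial Court of Harkria — 2 in total.

2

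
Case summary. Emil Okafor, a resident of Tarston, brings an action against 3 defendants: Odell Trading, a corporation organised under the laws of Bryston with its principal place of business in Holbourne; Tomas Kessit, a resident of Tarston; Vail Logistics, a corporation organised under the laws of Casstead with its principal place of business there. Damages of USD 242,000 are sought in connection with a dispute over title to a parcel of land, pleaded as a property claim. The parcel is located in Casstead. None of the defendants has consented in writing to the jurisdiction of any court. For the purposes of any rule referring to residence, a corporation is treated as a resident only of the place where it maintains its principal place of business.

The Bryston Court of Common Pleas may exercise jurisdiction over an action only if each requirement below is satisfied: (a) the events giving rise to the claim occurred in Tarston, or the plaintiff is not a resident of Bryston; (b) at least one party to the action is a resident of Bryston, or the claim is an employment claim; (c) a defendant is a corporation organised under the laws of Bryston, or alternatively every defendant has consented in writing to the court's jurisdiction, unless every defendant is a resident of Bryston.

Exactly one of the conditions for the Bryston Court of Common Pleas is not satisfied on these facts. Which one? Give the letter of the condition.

The Bryston Court of Common Pleas:
  (a) The plaintiff resides in Tarston, which is not Bryston, which satisfies one of the alternatives. Satisfied.
  (b) No party resides in Bryston; the claim is a property claim, not an employment claim — none of the alternatives is met. Fails.
  (c) Odell Trading is organised under the laws of Bryston, so this disjunct is met. Condition met.
Only condition (b) fails.

(b)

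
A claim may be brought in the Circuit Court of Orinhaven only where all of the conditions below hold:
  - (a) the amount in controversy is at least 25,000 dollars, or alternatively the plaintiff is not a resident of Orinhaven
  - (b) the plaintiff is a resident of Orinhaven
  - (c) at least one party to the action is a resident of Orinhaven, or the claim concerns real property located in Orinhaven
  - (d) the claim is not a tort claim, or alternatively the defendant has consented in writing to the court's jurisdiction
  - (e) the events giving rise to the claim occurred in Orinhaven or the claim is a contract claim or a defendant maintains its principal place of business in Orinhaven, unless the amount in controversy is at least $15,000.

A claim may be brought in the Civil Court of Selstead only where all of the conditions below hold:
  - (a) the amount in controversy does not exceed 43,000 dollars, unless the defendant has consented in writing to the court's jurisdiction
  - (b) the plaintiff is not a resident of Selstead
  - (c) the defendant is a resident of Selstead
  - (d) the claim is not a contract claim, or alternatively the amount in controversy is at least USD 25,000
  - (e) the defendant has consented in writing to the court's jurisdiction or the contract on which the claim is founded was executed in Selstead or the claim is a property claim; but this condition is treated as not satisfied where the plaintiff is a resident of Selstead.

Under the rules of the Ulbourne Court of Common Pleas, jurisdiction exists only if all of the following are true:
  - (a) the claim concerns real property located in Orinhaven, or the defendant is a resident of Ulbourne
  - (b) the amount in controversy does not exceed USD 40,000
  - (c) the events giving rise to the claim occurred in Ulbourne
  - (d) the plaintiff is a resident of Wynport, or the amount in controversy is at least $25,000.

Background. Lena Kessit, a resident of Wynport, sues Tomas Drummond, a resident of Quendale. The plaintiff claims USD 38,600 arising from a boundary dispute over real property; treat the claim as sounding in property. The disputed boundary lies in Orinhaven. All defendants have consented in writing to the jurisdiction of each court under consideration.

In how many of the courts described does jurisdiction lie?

The Circuit Court of Orinhaven:
  (a) The amount in controversy is USD 38,600, which meets the USD 25,000 floor, so one alternative holds. Condition met.
  (b) The plaintiff resides in Wynport, not Orinhaven. Condition not met.
  (c) The property lies in Orinhaven, so one alternative holds. Condition met.
  (d) The claim is a property claim, not a tort claim, so one alternative holds. Met.
  (e) The operative events occurred in Orinhaven — that alternative is enough. Condition met.
  → Not every requirement is met — no jurisdiction.
The Civil Court of Selstead:
  (a) The amount in controversy is $38,600, within the $43,000 ceiling. Met.
  (b) The plaintiff resides in Wynport, which is not Selstead. Condition met.
  (c) The defendant resides in Quendale, not Selstead. Fails.
  (d) The claim is a property claim, not a contract claim, which satisfies one of the alternatives. Met.
  (e) Every defendant has filed written consent, which satisfies one of the alternatives. The carve-out does not apply: the plaintiff resides in Wynport, not Selstead. Condition met.
  → At least one condition fails; no jurisdiction.
The Ulbourne Court of Common Pleas:
  (a) The property lies in Orinhaven, so this disjunct is met. Satisfied.
  (b) The amount in controversy is USD 38,600, within the 40,000 dollars ceiling. Satisfied.
  (c) The operative events occurred in Orinhaven, not Ulbourne. Condition not met.
  (d) The plaintiff resides in Wynport, which satisfies one of the alternatives. Condition met.
  → At least one condition fails; no jurisdiction.
No court satisfies all of its conditions.

0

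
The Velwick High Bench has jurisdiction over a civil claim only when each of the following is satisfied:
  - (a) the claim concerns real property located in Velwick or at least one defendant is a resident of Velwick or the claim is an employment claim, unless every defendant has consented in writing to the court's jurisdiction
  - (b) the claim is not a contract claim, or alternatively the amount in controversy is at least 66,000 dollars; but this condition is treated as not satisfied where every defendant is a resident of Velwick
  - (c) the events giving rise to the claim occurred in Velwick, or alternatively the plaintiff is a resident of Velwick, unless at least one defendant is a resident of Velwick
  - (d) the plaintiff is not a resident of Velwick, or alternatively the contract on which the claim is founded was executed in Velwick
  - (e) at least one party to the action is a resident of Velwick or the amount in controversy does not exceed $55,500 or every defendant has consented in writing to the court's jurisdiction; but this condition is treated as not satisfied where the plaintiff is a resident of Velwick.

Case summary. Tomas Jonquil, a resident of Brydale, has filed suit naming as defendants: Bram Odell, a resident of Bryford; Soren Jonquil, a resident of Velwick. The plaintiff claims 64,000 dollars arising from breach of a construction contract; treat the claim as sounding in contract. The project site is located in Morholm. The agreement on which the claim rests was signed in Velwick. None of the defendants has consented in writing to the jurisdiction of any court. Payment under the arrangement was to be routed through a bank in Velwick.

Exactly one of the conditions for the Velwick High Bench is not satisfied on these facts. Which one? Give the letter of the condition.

The Velwick High Bench:
  (a) Soren Jonquil resides in Velwick, so this disjunct is met. Met.
  (b) The claim is a contract claim; the amount in controversy is $64,000, below the USD 66,000 floor — every alternative fails. Condition not met.
  (c) The operative events occurred in Morholm, not Velwick; the plaintiff resides in Brydale, not Velwick — none of the alternatives is met. However, Soren Jonquil resides in Velwick, so the 'unless' proviso supplies this condition. Condition met.
  (d) The plaintiff resides in Brydale, which is not Velwick, so one alternative holds. Met.
  (e) Soren Jonquil resides in Velwick, so one alternative holds. And the carve-out is inapplicable — the plaintiff resides in Brydale, not Velwick. Met.
Only condition (b) fails.

(b)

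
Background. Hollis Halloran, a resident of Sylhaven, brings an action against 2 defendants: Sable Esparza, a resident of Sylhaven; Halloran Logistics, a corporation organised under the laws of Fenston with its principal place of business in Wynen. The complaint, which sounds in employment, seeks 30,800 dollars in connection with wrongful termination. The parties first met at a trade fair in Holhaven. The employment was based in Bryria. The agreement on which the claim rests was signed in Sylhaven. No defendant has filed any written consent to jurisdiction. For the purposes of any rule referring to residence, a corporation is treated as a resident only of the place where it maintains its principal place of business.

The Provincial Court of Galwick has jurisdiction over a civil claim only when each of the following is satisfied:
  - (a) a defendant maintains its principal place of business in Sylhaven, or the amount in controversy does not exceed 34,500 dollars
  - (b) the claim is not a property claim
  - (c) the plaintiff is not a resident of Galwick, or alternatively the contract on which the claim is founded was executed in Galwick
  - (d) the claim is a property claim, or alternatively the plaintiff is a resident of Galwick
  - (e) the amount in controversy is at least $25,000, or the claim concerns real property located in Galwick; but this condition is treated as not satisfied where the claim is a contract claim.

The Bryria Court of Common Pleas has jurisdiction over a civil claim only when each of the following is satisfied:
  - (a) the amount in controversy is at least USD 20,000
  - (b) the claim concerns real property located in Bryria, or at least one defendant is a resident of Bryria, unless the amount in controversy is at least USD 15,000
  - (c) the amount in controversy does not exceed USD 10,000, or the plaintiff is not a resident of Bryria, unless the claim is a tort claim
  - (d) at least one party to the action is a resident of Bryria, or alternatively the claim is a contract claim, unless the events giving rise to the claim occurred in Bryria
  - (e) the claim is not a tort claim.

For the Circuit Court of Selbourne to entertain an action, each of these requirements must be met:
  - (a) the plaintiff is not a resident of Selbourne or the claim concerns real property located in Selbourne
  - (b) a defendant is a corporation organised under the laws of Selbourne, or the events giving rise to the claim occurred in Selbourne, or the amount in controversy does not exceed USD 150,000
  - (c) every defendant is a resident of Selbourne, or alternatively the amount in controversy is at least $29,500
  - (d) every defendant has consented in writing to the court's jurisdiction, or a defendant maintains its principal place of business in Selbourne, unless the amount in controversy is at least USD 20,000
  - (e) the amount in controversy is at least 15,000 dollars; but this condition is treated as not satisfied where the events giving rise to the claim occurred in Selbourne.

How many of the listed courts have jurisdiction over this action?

2

The Provincial Court of Galwick:
  (a) The amount in controversy is USD 30,800, within the 34,500 dollars ceiling — that alternative is enough. Condition met.
  (b) The claim is an employment claim, not a property claim. Condition met.
  (c) The plaintiff resides in Sylhaven, which is not Galwick, which satisfies one of the alternatives. Condition met.
  (d) The claim is an employment claim, not a property claim; the plaintiff resides in Sylhaven, not Galwick — every alternative fails. Fails.
  (e) The amount in controversy is USD 30,800, which meets the USD 25,000 floor, so this disjunct is met. The carve-out does not apply: the claim is an employment claim, not a contract claim. Condition met.
  → Not every requirement is met — no jurisdiction.
The Bryria Court of Common Pleas:
  (a) The amount in controversy is $30,800, which meets the 20,000 dollars floor. Condition met.
  (b) The claim does not concern real property; no defendant resides in Bryria (they reside in Sylhaven, Wynen) — every alternative fails. However, the amount in controversy is USD 30,800, which meets the 15,000 dollars floor, so the 'unless' proviso supplies this condition. Condition met.
  (c) The plaintiff resides in Sylhaven, which is not Bryria, so one alternative holds. Condition met.
  (d) No party resides in Bryria; the claim is an employment claim, not a contract claim — every alternative fails. The proviso rescues it, though: the operative events occurred in Bryria. Satisfied.
  (e) The claim is an employment claim, not a tort claim. Met.
  → All conditions met; jurisdiction exists.
The Circuit Court of Selbourne:
  (a) The plaintiff resides in Sylhaven, which is not Selbourne, which satisfies one of the alternatives. Satisfied.
  (b) The amount in controversy is USD 30,800, within the USD 150,000 ceiling — that alternative is enough. Condition met.
  (c) The amount in controversy is USD 30,800, which meets the $29,500 floor — that alternative is enough. Condition met.
  (d) No such written consent has been filed; the corporate defendant(s) have their principal place of business in Wynen, not Selbourne — no alternative holds. But the amount in controversy is USD 30,800, which meets the $20,000 floor, and the 'unless' clause therefore excuses the requirement. Condition met.
  (e) The amount in controversy is USD 30,800, which meets the 15,000 dollars floor. The exception is not triggered, since the operative events occurred in Bryria, not Selbourne. Satisfied.
  → Every requirement is satisfied — jurisdiction.
Courts with jurisdiction: the Bryria Court of Common Pleas, the Circuit Court of Selbourne — 2 in total.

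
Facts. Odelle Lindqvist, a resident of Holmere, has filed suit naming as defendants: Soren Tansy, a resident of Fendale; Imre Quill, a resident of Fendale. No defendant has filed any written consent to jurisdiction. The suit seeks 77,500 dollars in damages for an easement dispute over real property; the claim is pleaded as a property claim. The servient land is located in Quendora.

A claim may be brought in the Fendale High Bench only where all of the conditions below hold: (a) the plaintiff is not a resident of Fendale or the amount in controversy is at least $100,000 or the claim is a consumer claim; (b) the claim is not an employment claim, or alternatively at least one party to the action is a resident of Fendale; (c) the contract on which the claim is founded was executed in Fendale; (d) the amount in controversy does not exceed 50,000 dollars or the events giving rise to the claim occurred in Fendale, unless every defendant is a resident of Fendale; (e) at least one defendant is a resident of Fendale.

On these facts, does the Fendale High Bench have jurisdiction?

The Fendale High Bench:
  (a) The plaintiff resides in Holmere, which is not Fendale, so this disjunct is met. Condition met.
  (b) The claim is a property claim, not an employment claim, so one alternative holds. Condition met.
  (c) No contract (and hence no place of execution) is alleged. Not satisfied.
  (d) The amount in controversy is 77,500 dollars, above the 50,000 dollars ceiling; the operative events occurred in Quendora, not Fendale — no alternative holds. The proviso rescues it, though: the defendants reside as follows — Soren Tansy in Fendale, Imre Quill in Fendale — all in Fendale. Satisfied.
  (e) Soren Tansy resides in Fendale. Condition met.
  → The court lacks jurisdiction.

No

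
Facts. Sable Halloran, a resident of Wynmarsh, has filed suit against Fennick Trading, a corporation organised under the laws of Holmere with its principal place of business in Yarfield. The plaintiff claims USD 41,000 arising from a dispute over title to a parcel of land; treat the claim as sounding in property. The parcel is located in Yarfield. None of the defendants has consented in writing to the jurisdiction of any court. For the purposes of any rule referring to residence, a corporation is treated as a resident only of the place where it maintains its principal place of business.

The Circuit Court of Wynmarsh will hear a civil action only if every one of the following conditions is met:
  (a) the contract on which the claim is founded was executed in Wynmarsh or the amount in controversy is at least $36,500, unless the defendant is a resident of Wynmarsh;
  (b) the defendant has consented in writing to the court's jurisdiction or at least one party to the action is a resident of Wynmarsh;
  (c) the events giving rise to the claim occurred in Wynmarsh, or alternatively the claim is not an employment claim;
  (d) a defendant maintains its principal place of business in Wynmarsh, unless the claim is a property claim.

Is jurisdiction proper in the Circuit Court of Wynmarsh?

The Circuit Court of Wynmarsh:
  (a) The amount in controversy is $41,000, which meets the 36,500 dollars floor, which satisfies one of the alternatives. Condition met.
  (b) Sable Halloran resides in Wynmarsh, which satisfies one of the alternatives. Satisfied.
  (c) The claim is a property claim, not an employment claim, so one alternative holds. Met.
  (d) The corporate defendant(s) have their principal place of business in Yarfield, not Wynmarsh. The proviso rescues it, though: the claim is a property claim. Met.
  → Jurisdiction lies.

Yes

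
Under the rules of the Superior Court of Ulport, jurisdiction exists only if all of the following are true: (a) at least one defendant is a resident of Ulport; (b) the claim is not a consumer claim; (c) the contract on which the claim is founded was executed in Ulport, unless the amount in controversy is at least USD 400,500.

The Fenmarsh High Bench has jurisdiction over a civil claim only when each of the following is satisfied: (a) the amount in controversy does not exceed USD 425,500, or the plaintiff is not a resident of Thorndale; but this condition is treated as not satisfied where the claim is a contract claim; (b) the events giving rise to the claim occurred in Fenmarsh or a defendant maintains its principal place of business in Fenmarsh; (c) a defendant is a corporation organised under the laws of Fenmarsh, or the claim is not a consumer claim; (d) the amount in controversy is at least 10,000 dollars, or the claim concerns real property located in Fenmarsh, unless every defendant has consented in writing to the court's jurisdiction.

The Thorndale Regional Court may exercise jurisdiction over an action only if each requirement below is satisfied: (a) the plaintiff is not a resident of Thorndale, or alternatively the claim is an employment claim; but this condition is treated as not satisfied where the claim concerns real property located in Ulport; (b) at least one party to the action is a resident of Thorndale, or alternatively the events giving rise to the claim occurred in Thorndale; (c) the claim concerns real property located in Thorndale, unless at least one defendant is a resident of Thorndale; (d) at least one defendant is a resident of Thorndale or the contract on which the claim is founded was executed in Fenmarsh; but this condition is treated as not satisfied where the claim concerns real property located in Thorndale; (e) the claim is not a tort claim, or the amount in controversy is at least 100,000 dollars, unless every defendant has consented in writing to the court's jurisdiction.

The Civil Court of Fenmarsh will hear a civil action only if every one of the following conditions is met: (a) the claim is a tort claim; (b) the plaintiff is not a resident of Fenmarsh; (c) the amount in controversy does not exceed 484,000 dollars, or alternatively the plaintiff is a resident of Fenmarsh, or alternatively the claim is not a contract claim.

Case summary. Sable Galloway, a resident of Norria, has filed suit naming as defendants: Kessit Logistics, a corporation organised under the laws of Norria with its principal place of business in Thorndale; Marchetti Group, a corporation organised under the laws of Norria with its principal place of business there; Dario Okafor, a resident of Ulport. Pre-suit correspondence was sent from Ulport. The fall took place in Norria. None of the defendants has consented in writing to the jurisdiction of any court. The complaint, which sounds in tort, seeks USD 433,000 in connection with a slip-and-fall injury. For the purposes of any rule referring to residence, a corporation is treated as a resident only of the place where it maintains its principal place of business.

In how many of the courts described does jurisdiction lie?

3

The Superior Court of Ulport:
  (a) Dario Okafor resides in Ulport. Met.
  (b) The claim is a tort claim, not a consumer claim. Satisfied.
  (c) No contract (and hence no place of execution) is alleged. But the amount in controversy is 433,000 dollars, which meets the USD 400,500 floor, and the 'unless' clause therefore excuses the requirement. Satisfied.
  → The court has jurisdiction.
The Fenmarsh High Bench:
  (a) The plaintiff resides in Norria, which is not Thorndale, which satisfies one of the alternatives. And the carve-out is inapplicable — the claim is a tort claim, not a contract claim. Met.
  (b) The operative events occurred in Norria, not Fenmarsh; the corporate defendant(s) have their principal place of business in Norria, Thorndale, not Fenmarsh — no alternative holds. Not met.
  (c) The claim is a tort claim, not a consumer claim — that alternative is enough. Met.
  (d) The amount in controversy is USD 433,000, which meets the 10,000 dollars floor, so one alternative holds. Met.
  → No jurisdiction.
The Thorndale Regional Court:
  (a) The plaintiff resides in Norria, which is not Thorndale, so one alternative holds. The exception is not triggered, since the claim does not concern real property. Met.
  (b) Kessit Logistics resides in Thorndale — that alternative is enough. Met.
  (c) The claim does not concern real property. The proviso rescues it, though: Kessit Logistics resides in Thorndale. Condition met.
  (d) Kessit Logistics resides in Thorndale, which satisfies one of the alternatives. The carve-out does not apply: the claim does not concern real property. Satisfied.
  (e) The amount in controversy is USD 433,000, which meets the USD 100,000 floor, so this disjunct is met. Satisfied.
  → The court has jurisdiction.
The Civil Court of Fenmarsh:
  (a) The claim is a tort claim. Satisfied.
  (b) The plaintiff resides in Norria, which is not Fenmarsh. Satisfied.
  (c) The amount in controversy is USD 433,000, within the $484,000 ceiling, so this disjunct is met. Met.
  → Jurisdiction lies.
Courts with jurisdiction: the Superior Court of Ulport, the Thorndale Regional Court, the Civil Court of Fenmarsh — 3 in total.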